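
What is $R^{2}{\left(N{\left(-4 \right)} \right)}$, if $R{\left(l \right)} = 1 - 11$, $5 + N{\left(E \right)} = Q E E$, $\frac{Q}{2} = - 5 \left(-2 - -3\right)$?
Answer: $100$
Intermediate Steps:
$Q = -10$ ($Q = 2 \left(- 5 \left(-2 - -3\right)\right) = 2 \left(- 5 \left(-2 + 3\right)\right) = 2 \left(\left(-5\right) 1\right) = 2 \left(-5\right) = -10$)
$N{\left(E \right)} = -5 - 10 E^{2}$ ($N{\left(E \right)} = -5 + - 10 E E = -5 - 10 E^{2}$)
$R{\left(l \right)} = -10$ ($R{\left(l \right)} = 1 - 11 = -10$)
$R^{2}{\left(N{\left(-4 \right)} \right)} = \left(-10\right)^{2} = 100$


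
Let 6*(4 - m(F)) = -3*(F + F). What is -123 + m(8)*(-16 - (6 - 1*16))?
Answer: -195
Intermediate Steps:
m(F) = 4 + F (m(F) = 4 - (-1)*(F + F)/2 = 4 - (-1)*2*F/2 = 4 - (-1)*F = 4 + F)
-123 + m(8)*(-16 - (6 - 1*16)) = -123 + (4 + 8)*(-16 - (6 - 1*16)) = -123 + 12*(-16 - (6 - 16)) = -123 + 12*(-16 - 1*(-10)) = -123 + 12*(-16 + 10) = -123 + 12*(-6) = -123 - 72 = -195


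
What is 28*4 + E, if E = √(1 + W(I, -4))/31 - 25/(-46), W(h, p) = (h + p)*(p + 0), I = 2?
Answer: 160625/1426 ≈ 112.64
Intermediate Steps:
W(h, p) = p*(h + p) (W(h, p) = (h + p)*p = p*(h + p))
E = 913/1426 (E = √(1 - 4*(2 - 4))/31 - 25/(-46) = √(1 - 4*(-2))*(1/31) - 25*(-1/46) = √(1 + 8)*(1/31) + 25/46 = √9*(1/31) + 25/46 = 3*(1/31) + 25/46 = 3/31 + 25/46 = 913/1426 ≈ 0.64025)
28*4 + E = 28*4 + 913/1426 = 112 + 913/1426 = 160625/1426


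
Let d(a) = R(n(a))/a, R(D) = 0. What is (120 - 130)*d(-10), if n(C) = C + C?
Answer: 0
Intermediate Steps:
n(C) = 2*C
d(a) = 0 (d(a) = 0/a = 0)
(120 - 130)*d(-10) = (120 - 130)*0 = -10*0 = 0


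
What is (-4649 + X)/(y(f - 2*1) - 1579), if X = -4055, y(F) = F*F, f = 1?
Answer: 4352/789 ≈ 5.5158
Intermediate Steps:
y(F) = F²
(-4649 + X)/(y(f - 2*1) - 1579) = (-4649 - 4055)/((1 - 2*1)² - 1579) = -8704/((1 - 2)² - 1579) = -8704/((-1)² - 1579) = -8704/(1 - 1579) = -8704/(-1578) = -8704*(-1/1578) = 4352/789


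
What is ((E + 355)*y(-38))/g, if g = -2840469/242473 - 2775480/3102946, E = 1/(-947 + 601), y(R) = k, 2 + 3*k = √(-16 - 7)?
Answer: 200030649013811/10657250343393 - 200030649013811*I*√23/21314500686786 ≈ 18.769 - 45.008*I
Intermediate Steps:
k = -⅔ + I*√23/3 (k = -⅔ + √(-16 - 7)/3 = -⅔ + √(-23)/3 = -⅔ + (I*√23)/3 = -⅔ + I*√23/3 ≈ -0.66667 + 1.5986*I)
y(R) = -⅔ + I*√23/3
E = -1/346 (E = 1/(-346) = -1/346 ≈ -0.0028902)
g = -61602603141/4885588477 (g = -2840469*1/242473 - 2775480*1/3102946 = -2840469/242473 - 1387740/1551473 = -61602603141/4885588477 ≈ -12.609)
((E + 355)*y(-38))/g = ((-1/346 + 355)*(-⅔ + I*√23/3))/(-61602603141/4885588477) = (122829*(-⅔ + I*√23/3)/346)*(-4885588477/61602603141) = (-40943/173 + 40943*I*√23/346)*(-4885588477/61602603141) = 200030649013811/10657250343393 - 200030649013811*I*√23/21314500686786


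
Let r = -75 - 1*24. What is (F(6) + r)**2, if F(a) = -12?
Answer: 12321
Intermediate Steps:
r = -99 (r = -75 - 24 = -99)
(F(6) + r)**2 = (-12 - 99)**2 = (-111)**2 = 12321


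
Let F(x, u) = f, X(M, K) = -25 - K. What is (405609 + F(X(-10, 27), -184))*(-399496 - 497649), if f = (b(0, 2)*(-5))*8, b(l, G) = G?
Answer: -363818314705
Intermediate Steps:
f = -80 (f = (2*(-5))*8 = -10*8 = -80)
F(x, u) = -80
(405609 + F(X(-10, 27), -184))*(-399496 - 497649) = (405609 - 80)*(-399496 - 497649) = 405529*(-897145) = -363818314705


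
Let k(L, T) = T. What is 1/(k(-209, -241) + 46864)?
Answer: 1/46623 ≈ 2.1449e-5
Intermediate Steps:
1/(k(-209, -241) + 46864) = 1/(-241 + 46864) = 1/46623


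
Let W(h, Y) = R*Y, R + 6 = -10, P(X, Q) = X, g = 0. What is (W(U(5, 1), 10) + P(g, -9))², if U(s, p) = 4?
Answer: 25600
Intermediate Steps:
R = -16 (R = -6 - 10 = -16)
W(h, Y) = -16*Y
(W(U(5, 1), 10) + P(g, -9))² = (-16*10 + 0)² = (-160 + 0)² = (-160)² = 25600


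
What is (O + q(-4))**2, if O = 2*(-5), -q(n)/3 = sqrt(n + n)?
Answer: 28 + 120*I*sqrt(2) ≈ 28.0 + 169.71*I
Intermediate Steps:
q(n) = -3*sqrt(2)*sqrt(n) (q(n) = -3*sqrt(n + n) = -3*sqrt(2)*sqrt(n))
O = -10
(O + q(-4))**2 = (-10 - 3*sqrt(2)*sqrt(-4))**2 = (-10 - 3*sqrt(2)*2*I)**2 = (-10 - 6*I*sqrt(2))**2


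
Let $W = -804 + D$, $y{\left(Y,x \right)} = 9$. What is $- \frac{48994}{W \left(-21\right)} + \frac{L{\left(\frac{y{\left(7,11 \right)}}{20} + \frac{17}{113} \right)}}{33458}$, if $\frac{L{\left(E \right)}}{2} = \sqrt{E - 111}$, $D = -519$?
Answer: $- \frac{48994}{27783} + \frac{i \sqrt{140969195}}{18903770} \approx -1.7635 + 0.00062808 i$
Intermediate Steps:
$W = -1323$ ($W = -804 - 519 = -1323$)
$L{\left(E \right)} = 2 \sqrt{-111 + E}$ ($L{\left(E \right)} = 2 \sqrt{E - 111} = 2 \sqrt{-111 + E}$)
$- \frac{48994}{W \left(-21\right)} + \frac{L{\left(\frac{y{\left(7,11 \right)}}{20} + \frac{17}{113} \right)}}{33458} = - \frac{48994}{\left(-1323\right) \left(-21\right)} + \frac{2 \sqrt{-111 + \left(\frac{9}{20} + \frac{17}{113}\right)}}{33458} = - \frac{48994}{27783} + 2 \sqrt{-111 + \left(9 \cdot \frac{1}{20} + 17 \cdot \frac{1}{113}\right)} \frac{1}{33458} = \left(-48994\right) \frac{1}{27783} + 2 \sqrt{-111 + \left(\frac{9}{20} + \frac{17}{113}\right)} \frac{1}{33458} = - \frac{48994}{27783} + 2 \sqrt{-111 + \frac{1357}{2260}} \cdot \frac{1}{33458} = - \frac{48994}{27783} + 2 \sqrt{- \frac{249503}{2260}} \cdot \frac{1}{33458} = - \frac{48994}{27783} + 2 \frac{i \sqrt{140969195}}{1130} \cdot \frac{1}{33458} = - \frac{48994}{27783} + \frac{i \sqrt{140969195}}{565} \cdot \frac{1}{33458} = - \frac{48994}{27783} + \frac{i \sqrt{140969195}}{18903770}$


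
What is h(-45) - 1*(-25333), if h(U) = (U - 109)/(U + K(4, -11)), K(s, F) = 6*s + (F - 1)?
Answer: 76013/3 ≈ 25338.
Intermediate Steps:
K(s, F) = -1 + F + 6*s (K(s, F) = 6*s + (-1 + F) = -1 + F + 6*s)
h(U) = (-109 + U)/(12 + U) (h(U) = (U - 109)/(U + (-1 - 11 + 6*4)) = (-109 + U)/(U + (-1 - 11 + 24)) = (-109 + U)/(U + 12) = (-109 + U)/(12 + U))
h(-45) - 1*(-25333) = (-109 - 45)/(12 - 45) - 1*(-25333) = -154/(-33) + 25333 = -1/33*(-154) + 25333 = 14/3 + 25333 = 76013/3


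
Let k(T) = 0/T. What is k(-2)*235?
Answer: 0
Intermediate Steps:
k(T) = 0
k(-2)*235 = 0*235 = 0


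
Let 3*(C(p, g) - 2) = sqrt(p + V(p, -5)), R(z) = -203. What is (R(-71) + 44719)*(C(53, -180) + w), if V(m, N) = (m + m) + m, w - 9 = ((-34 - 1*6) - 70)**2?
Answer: 539133276 + 89032*sqrt(53)/3 ≈ 5.3935e+8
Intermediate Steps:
w = 12109 (w = 9 + ((-34 - 1*6) - 70)**2 = 9 + ((-34 - 6) - 70)**2 = 9 + (-40 - 70)**2 = 9 + (-110)**2 = 9 + 12100 = 12109)
V(m, N) = 3*m (V(m, N) = 2*m + m = 3*m)
C(p, g) = 2 + 2*sqrt(p)/3 (C(p, g) = 2 + sqrt(p + 3*p)/3 = 2 + sqrt(4*p)/3 = 2 + (2*sqrt(p))/3 = 2 + 2*sqrt(p)/3)
(R(-71) + 44719)*(C(53, -180) + w) = (-203 + 44719)*((2 + 2*sqrt(53)/3) + 12109) = 44516*(12111 + 2*sqrt(53)/3) = 539133276 + 89032*sqrt(53)/3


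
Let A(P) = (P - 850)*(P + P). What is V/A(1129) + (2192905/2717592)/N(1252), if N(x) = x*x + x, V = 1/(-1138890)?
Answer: 131113471224865529/254899116241327941274080 ≈ 5.1437e-7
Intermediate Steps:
V = -1/1138890 ≈ -8.7805e-7
N(x) = x + x**2 (N(x) = x**2 + x = x + x**2)
A(P) = 2*P*(-850 + P) (A(P) = (-850 + P)*(2*P) = 2*P*(-850 + P))
V/A(1129) + (2192905/2717592)/N(1252) = -1/(2258*(-850 + 1129))/1138890 + (2192905/2717592)/((1252*(1 + 1252))) = -1/(1138890*(2*1129*279)) + (2192905*(1/2717592))/((1252*1253)) = -1/1138890/629982 + (2192905/2717592)/1568756 = -1/1138890*1/629982 + (2192905/2717592)*(1/1568756) = -1/717480199980 + 2192905/4263238755552 = 131113471224865529/254899116241327941274080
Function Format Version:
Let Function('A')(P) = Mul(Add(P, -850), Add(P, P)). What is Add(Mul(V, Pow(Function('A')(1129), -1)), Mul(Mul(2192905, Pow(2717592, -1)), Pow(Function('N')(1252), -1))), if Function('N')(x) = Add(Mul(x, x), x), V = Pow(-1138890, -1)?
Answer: Rational(131113471224865529, 254899116241327941274080) ≈ 5.1437e-7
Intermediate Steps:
V = Rational(-1, 1138890) ≈ -8.7805e-7
Function('N')(x) = Add(x, Pow(x, 2)) (Function('N')(x) = Add(Pow(x, 2), x) = Add(x, Pow(x, 2)))
Function('A')(P) = Mul(2, P, Add(-850, P)) (Function('A')(P) = Mul(Add(-850, P), Mul(2, P)) = Mul(2, P, Add(-850, P)))
Add(Mul(V, Pow(Function('A')(1129), -1)), Mul(Mul(2192905, Pow(2717592, -1)), Pow(Function('N')(1252), -1))) = Add(Mul(Rational(-1, 1138890), Pow(Mul(2, 1129, Add(-850, 1129)), -1)), Mul(Mul(2192905, Pow(2717592, -1)), Pow(Mul(1252, Add(1, 1252)), -1))) = Add(Mul(Rational(-1, 1138890), Pow(Mul(2, 1129, 279), -1)), Mul(Mul(2192905, Rational(1, 2717592)), Pow(Mul(1252, 1253), -1))) = Add(Mul(Rational(-1, 1138890), Pow(629982, -1)), Mul(Rational(2192905, 2717592), Pow(1568756, -1))) = Add(Mul(Rational(-1, 1138890), Rational(1, 629982)), Mul(Rational(2192905, 2717592), Rational(1, 1568756))) = Add(Rational(-1, 717480199980), Rational(2192905, 4263238755552)) = Rational(131113471224865529, 254899116241327941274080)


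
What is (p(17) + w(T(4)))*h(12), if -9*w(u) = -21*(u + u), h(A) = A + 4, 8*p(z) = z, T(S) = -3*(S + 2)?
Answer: -1310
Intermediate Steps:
T(S) = -6 - 3*S (T(S) = -3*(2 + S) = -6 - 3*S)
p(z) = z/8
h(A) = 4 + A
w(u) = 14*u/3 (w(u) = -(-7)*(u + u)/3 = -(-7)*2*u/3 = -(-14)*u/3 = 14*u/3)
(p(17) + w(T(4)))*h(12) = ((⅛)*17 + 14*(-6 - 3*4)/3)*(4 + 12) = (17/8 + 14*(-6 - 12)/3)*16 = (17/8 + (14/3)*(-18))*16 = (17/8 - 84)*16 = -655/8*16 = -1310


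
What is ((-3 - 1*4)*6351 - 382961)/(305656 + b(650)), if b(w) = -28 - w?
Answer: -213709/152489 ≈ -1.4015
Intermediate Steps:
((-3 - 1*4)*6351 - 382961)/(305656 + b(650)) = ((-3 - 1*4)*6351 - 382961)/(305656 + (-28 - 1*650)) = ((-3 - 4)*6351 - 382961)/(305656 + (-28 - 650)) = (-7*6351 - 382961)/(305656 - 678) = (-44457 - 382961)/304978 = -427418*1/304978 = -213709/152489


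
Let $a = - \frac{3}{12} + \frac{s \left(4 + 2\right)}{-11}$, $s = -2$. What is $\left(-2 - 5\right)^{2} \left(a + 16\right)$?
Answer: $\frac{36309}{44} \approx 825.2$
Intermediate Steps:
$a = \frac{37}{44}$ ($a = - \frac{3}{12} + \frac{\left(-2\right) \left(4 + 2\right)}{-11} = \left(-3\right) \frac{1}{12} + \left(-2\right) 6 \left(- \frac{1}{11}\right) = - \frac{1}{4} - - \frac{12}{11} = - \frac{1}{4} + \frac{12}{11} = \frac{37}{44} \approx 0.84091$)
$\left(-2 - 5\right)^{2} \left(a + 16\right) = \left(-2 - 5\right)^{2} \left(\frac{37}{44} + 16\right) = \left(-7\right)^{2} \cdot \frac{741}{44} = 49 \cdot \frac{741}{44} = \frac{36309}{44}$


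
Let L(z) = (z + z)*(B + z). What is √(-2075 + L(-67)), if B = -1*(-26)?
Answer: √3419 ≈ 58.472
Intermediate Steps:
B = 26
L(z) = 2*z*(26 + z) (L(z) = (z + z)*(26 + z) = (2*z)*(26 + z) = 2*z*(26 + z))
√(-2075 + L(-67)) = √(-2075 + 2*(-67)*(26 - 67)) = √(-2075 + 2*(-67)*(-41)) = √(-2075 + 5494) = √3419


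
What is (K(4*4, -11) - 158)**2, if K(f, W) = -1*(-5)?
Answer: 23409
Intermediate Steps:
K(f, W) = 5
(K(4*4, -11) - 158)**2 = (5 - 158)**2 = (-153)**2 = 23409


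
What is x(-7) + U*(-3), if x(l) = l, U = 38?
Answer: -121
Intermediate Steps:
x(-7) + U*(-3) = -7 + 38*(-3) = -7 - 114 = -121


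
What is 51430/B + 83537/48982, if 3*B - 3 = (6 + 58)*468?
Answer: 670652241/97817054 ≈ 6.8562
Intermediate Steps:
B = 9985 (B = 1 + ((6 + 58)*468)/3 = 1 + (64*468)/3 = 1 + (1/3)*29952 = 1 + 9984 = 9985)
51430/B + 83537/48982 = 51430/9985 + 83537/48982 = 51430*(1/9985) + 83537*(1/48982) = 10286/1997 + 83537/48982 = 670652241/97817054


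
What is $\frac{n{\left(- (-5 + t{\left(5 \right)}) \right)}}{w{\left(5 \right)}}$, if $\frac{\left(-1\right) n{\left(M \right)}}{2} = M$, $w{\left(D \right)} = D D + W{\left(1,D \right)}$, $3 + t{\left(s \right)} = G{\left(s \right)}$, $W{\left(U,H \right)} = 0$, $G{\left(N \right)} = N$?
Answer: $- \frac{6}{25} \approx -0.24$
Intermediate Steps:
$t{\left(s \right)} = -3 + s$
$w{\left(D \right)} = D^{2}$ ($w{\left(D \right)} = D D + 0 = D^{2} + 0 = D^{2}$)
$n{\left(M \right)} = - 2 M$
$\frac{n{\left(- (-5 + t{\left(5 \right)}) \right)}}{w{\left(5 \right)}} = \frac{\left(-2\right) \left(- (-5 + \left(-3 + 5\right))\right)}{5^{2}} = \frac{\left(-2\right) \left(- (-5 + 2)\right)}{25} = - 2 \left(\left(-1\right) \left(-3\right)\right) \frac{1}{25} = \left(-2\right) 3 \cdot \frac{1}{25} = \left(-6\right) \frac{1}{25} = - \frac{6}{25}$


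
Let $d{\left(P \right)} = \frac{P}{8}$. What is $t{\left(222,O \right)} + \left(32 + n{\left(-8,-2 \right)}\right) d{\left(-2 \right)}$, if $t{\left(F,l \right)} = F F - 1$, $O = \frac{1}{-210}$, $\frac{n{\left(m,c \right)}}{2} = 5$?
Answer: $\frac{98545}{2} \approx 49273.0$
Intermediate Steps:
$d{\left(P \right)} = \frac{P}{8}$ ($d{\left(P \right)} = P \frac{1}{8} = \frac{P}{8}$)
$n{\left(m,c \right)} = 10$ ($n{\left(m,c \right)} = 2 \cdot 5 = 10$)
$O = - \frac{1}{210} \approx -0.0047619$
$t{\left(F,l \right)} = -1 + F^{2}$ ($t{\left(F,l \right)} = F^{2} - 1 = -1 + F^{2}$)
$t{\left(222,O \right)} + \left(32 + n{\left(-8,-2 \right)}\right) d{\left(-2 \right)} = \left(-1 + 222^{2}\right) + \left(32 + 10\right) \frac{1}{8} \left(-2\right) = \left(-1 + 49284\right) + 42 \left(- \frac{1}{4}\right) = 49283 - \frac{21}{2} = \frac{98545}{2}$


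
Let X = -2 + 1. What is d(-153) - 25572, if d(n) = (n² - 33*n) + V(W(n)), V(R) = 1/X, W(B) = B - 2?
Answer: 2885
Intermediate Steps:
W(B) = -2 + B
X = -1
V(R) = -1 (V(R) = 1/(-1) = -1)
d(n) = -1 + n² - 33*n (d(n) = (n² - 33*n) - 1 = -1 + n² - 33*n)
d(-153) - 25572 = (-1 + (-153)² - 33*(-153)) - 25572 = (-1 + 23409 + 5049) - 25572 = 28457 - 25572 = 2885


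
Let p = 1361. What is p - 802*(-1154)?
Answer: 926869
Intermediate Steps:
p - 802*(-1154) = 1361 - 802*(-1154) = 1361 + 925508 = 926869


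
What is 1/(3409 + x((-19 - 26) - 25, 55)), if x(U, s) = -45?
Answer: 1/3364 ≈ 0.00029727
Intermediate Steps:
1/(3409 + x((-19 - 26) - 25, 55)) = 1/(3409 - 45) = 1/3364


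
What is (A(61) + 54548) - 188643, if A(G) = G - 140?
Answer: -134174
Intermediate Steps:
A(G) = -140 + G
(A(61) + 54548) - 188643 = ((-140 + 61) + 54548) - 188643 = (-79 + 54548) - 188643 = 54469 - 188643 = -134174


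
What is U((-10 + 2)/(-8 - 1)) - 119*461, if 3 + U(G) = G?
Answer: -493750/9 ≈ -54861.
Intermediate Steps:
U(G) = -3 + G
U((-10 + 2)/(-8 - 1)) - 119*461 = (-3 + (-10 + 2)/(-8 - 1)) - 119*461 = (-3 - 8/(-9)) - 54859 = (-3 - 8*(-⅑)) - 54859 = (-3 + 8/9) - 54859 = -19/9 - 54859 = -493750/9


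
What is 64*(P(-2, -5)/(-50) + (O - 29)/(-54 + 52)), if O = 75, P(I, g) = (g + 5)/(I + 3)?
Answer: -1472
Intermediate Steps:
P(I, g) = (5 + g)/(3 + I)
64*(P(-2, -5)/(-50) + (O - 29)/(-54 + 52)) = 64*(((5 - 5)/(3 - 2))/(-50) + (75 - 29)/(-54 + 52)) = 64*((0/1)*(-1/50) + 46/(-2)) = 64*((1*0)*(-1/50) + 46*(-1/2)) = 64*(0*(-1/50) - 23) = 64*(0 - 23) = 64*(-23) = -1472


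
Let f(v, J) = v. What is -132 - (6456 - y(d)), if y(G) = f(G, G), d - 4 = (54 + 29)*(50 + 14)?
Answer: -1272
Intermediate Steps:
d = 5316 (d = 4 + (54 + 29)*(50 + 14) = 4 + 83*64 = 4 + 5312 = 5316)
y(G) = G
-132 - (6456 - y(d)) = -132 - (6456 - 1*5316) = -132 - (6456 - 5316) = -132 - 1*1140 = -132 - 1140 = -1272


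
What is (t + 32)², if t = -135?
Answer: 10609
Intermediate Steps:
(t + 32)² = (-135 + 32)² = (-103)² = 10609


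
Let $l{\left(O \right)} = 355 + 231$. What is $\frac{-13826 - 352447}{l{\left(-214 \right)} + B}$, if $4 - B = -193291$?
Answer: $- \frac{122091}{64627} \approx -1.8892$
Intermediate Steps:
$B = 193295$ ($B = 4 - -193291 = 4 + 193291 = 193295$)
$l{\left(O \right)} = 586$
$\frac{-13826 - 352447}{l{\left(-214 \right)} + B} = \frac{-13826 - 352447}{586 + 193295} = - \frac{366273}{193881} = \left(-366273\right) \frac{1}{193881} = - \frac{122091}{64627}$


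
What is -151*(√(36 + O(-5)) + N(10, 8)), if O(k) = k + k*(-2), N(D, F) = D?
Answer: -1510 - 151*√41 ≈ -2476.9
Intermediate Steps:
O(k) = -k (O(k) = k - 2*k = -k)
-151*(√(36 + O(-5)) + N(10, 8)) = -151*(√(36 - 1*(-5)) + 10) = -151*(√(36 + 5) + 10) = -151*(√41 + 10) = -151*(10 + √41) = -1510 - 151*√41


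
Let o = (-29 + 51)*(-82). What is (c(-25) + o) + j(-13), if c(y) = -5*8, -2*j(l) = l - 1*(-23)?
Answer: -1849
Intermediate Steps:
j(l) = -23/2 - l/2 (j(l) = -(l - 1*(-23))/2 = -(l + 23)/2 = -(23 + l)/2 = -23/2 - l/2)
o = -1804 (o = 22*(-82) = -1804)
c(y) = -40
(c(-25) + o) + j(-13) = (-40 - 1804) + (-23/2 - 1/2*(-13)) = -1844 + (-23/2 + 13/2) = -1844 - 5 = -1849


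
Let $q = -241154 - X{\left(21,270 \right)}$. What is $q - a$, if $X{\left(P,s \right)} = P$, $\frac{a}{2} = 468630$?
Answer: $-1178435$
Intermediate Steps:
$a = 937260$ ($a = 2 \cdot 468630 = 937260$)
$q = -241175$ ($q = -241154 - 21 = -241175$)
$q - a = -241175 - 937260 = -1178435$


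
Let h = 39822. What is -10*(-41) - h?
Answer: -39412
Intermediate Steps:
-10*(-41) - h = -10*(-41) - 1*39822 = 410 - 39822 = -39412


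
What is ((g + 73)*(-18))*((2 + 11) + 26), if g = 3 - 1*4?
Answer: -50544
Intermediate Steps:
g = -1 (g = 3 - 4 = -1)
((g + 73)*(-18))*((2 + 11) + 26) = ((-1 + 73)*(-18))*((2 + 11) + 26) = (72*(-18))*(13 + 26) = -1296*39 = -50544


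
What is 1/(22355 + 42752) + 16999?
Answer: 1106753894/65107 ≈ 16999.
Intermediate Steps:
1/(22355 + 42752) + 16999 = 1/65107 + 16999 = 1106753894/65107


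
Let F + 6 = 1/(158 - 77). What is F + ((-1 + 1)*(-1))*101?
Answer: -485/81 ≈ -5.9877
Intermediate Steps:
F = -485/81 (F = -6 + 1/(158 - 77) = -6 + 1/81 = -485/81 ≈ -5.9877)
F + ((-1 + 1)*(-1))*101 = -485/81 + ((-1 + 1)*(-1))*101 = -485/81 + (0*(-1))*101 = -485/81 + 0*101 = -485/81 + 0 = -485/81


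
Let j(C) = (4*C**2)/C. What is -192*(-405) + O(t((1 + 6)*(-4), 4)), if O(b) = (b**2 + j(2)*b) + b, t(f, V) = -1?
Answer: 77752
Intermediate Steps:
j(C) = 4*C
O(b) = b**2 + 9*b (O(b) = (b**2 + (4*2)*b) + b = (b**2 + 8*b) + b = b**2 + 9*b)
-192*(-405) + O(t((1 + 6)*(-4), 4)) = -192*(-405) - (9 - 1) = 77760 - 1*8 = 77760 - 8 = 77752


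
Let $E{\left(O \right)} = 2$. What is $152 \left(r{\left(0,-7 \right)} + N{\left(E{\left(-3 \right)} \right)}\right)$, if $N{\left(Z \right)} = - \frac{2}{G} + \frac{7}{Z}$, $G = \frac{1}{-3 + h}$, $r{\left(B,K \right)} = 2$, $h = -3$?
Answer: $2660$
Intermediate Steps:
$G = - \frac{1}{6}$ ($G = \frac{1}{-3 - 3} = \frac{1}{-6} = - \frac{1}{6} \approx -0.16667$)
$N{\left(Z \right)} = 12 + \frac{7}{Z}$ ($N{\left(Z \right)} = - \frac{2}{- \frac{1}{6}} + \frac{7}{Z} = \left(-2\right) \left(-6\right) + \frac{7}{Z} = 12 + \frac{7}{Z}$)
$152 \left(r{\left(0,-7 \right)} + N{\left(E{\left(-3 \right)} \right)}\right) = 152 \left(2 + \left(12 + \frac{7}{2}\right)\right) = 152 \left(2 + \frac{31}{2}\right) = 152 \cdot \frac{35}{2} = 2660$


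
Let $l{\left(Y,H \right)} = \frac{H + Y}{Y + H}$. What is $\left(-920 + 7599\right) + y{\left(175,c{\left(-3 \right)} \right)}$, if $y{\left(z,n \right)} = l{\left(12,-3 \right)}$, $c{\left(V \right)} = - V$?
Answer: $6680$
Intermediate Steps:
$l{\left(Y,H \right)} = 1$ ($l{\left(Y,H \right)} = \frac{H + Y}{H + Y} = 1$)
$y{\left(z,n \right)} = 1$
$\left(-920 + 7599\right) + y{\left(175,c{\left(-3 \right)} \right)} = \left(-920 + 7599\right) + 1 = 6679 + 1 = 6680$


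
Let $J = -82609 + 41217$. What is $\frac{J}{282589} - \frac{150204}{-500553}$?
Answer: $\frac{7242369460}{47150257239} \approx 0.1536$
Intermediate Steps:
$J = -41392$
$\frac{J}{282589} - \frac{150204}{-500553} = - \frac{41392}{282589} - \frac{150204}{-500553} = \left(-41392\right) \frac{1}{282589} - - \frac{50068}{166851} = - \frac{41392}{282589} + \frac{50068}{166851} = \frac{7242369460}{47150257239}$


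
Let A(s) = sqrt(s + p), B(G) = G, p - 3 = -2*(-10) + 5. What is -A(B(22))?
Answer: -5*sqrt(2) ≈ -7.0711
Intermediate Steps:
p = 28 (p = 3 + (-2*(-10) + 5) = 3 + (20 + 5) = 3 + 25 = 28)
A(s) = sqrt(28 + s) (A(s) = sqrt(s + 28) = sqrt(28 + s))
-A(B(22)) = -sqrt(28 + 22) = -sqrt(50) = -5*sqrt(2)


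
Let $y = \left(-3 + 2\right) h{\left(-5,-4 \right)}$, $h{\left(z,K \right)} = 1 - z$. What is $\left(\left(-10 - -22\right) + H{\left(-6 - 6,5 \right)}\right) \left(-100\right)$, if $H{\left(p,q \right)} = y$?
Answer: $-600$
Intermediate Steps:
$y = -6$ ($y = \left(-3 + 2\right) \left(1 - -5\right) = - (1 + 5) = \left(-1\right) 6 = -6$)
$H{\left(p,q \right)} = -6$
$\left(\left(-10 - -22\right) + H{\left(-6 - 6,5 \right)}\right) \left(-100\right) = \left(\left(-10 - -22\right) - 6\right) \left(-100\right) = \left(\left(-10 + 22\right) - 6\right) \left(-100\right) = \left(12 - 6\right) \left(-100\right) = 6 \left(-100\right) = -600$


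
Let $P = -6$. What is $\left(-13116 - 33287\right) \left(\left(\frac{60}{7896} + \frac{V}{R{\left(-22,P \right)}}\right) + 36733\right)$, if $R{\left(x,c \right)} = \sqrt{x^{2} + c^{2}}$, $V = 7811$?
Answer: $- \frac{160225044651}{94} - \frac{362453833 \sqrt{130}}{260} \approx -1.7204 \cdot 10^{9}$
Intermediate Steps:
$R{\left(x,c \right)} = \sqrt{c^{2} + x^{2}}$
$\left(-13116 - 33287\right) \left(\left(\frac{60}{7896} + \frac{V}{R{\left(-22,P \right)}}\right) + 36733\right) = \left(-13116 - 33287\right) \left(\left(\frac{60}{7896} + \frac{7811}{\sqrt{\left(-6\right)^{2} + \left(-22\right)^{2}}}\right) + 36733\right) = - 46403 \left(\left(60 \cdot \frac{1}{7896} + \frac{7811}{\sqrt{36 + 484}}\right) + 36733\right) = - 46403 \left(\left(\frac{5}{658} + \frac{7811}{\sqrt{520}}\right) + 36733\right) = - 46403 \left(\left(\frac{5}{658} + \frac{7811}{2 \sqrt{130}}\right) + 36733\right) = - 46403 \left(\left(\frac{5}{658} + 7811 \frac{\sqrt{130}}{260}\right) + 36733\right) = - 46403 \left(\left(\frac{5}{658} + \frac{7811 \sqrt{130}}{260}\right) + 36733\right) = - 46403 \left(\frac{24170319}{658} + \frac{7811 \sqrt{130}}{260}\right) = - \frac{160225044651}{94} - \frac{362453833 \sqrt{130}}{260}$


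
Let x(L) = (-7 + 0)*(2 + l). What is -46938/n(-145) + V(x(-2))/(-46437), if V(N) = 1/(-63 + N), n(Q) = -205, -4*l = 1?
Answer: 656077632526/2865395085 ≈ 228.97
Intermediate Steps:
l = -¼ (l = -¼*1 = -¼ ≈ -0.25000)
x(L) = -49/4 (x(L) = (-7 + 0)*(2 - ¼) = -7*7/4 = -49/4)
-46938/n(-145) + V(x(-2))/(-46437) = -46938/(-205) + 1/(-63 - 49/4*(-46437)) = -46938*(-1/205) - 1/46437/(-301/4) = 46938/205 - 4/301*(-1/46437) = 46938/205 + 4/13977537 = 656077632526/2865395085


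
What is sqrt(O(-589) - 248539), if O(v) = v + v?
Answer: I*sqrt(249717) ≈ 499.72*I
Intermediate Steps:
O(v) = 2*v
sqrt(O(-589) - 248539) = sqrt(2*(-589) - 248539) = sqrt(-1178 - 248539) = sqrt(-249717) = I*sqrt(249717)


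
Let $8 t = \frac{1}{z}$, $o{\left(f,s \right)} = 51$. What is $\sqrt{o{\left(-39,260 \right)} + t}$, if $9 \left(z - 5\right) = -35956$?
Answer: $\frac{\sqrt{1052312889138}}{143644} \approx 7.1414$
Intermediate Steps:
$z = - \frac{35911}{9}$ ($z = 5 + \frac{1}{9} \left(-35956\right) = 5 - \frac{35956}{9} = - \frac{35911}{9} \approx -3990.1$)
$t = - \frac{9}{287288}$ ($t = \frac{1}{8 \left(- \frac{35911}{9}\right)} = \frac{1}{8} \left(- \frac{9}{35911}\right) = - \frac{9}{287288} \approx -3.1327 \cdot 10^{-5}$)
$\sqrt{o{\left(-39,260 \right)} + t} = \sqrt{51 - \frac{9}{287288}} = \sqrt{\frac{14651679}{287288}} = \frac{\sqrt{1052312889138}}{143644}$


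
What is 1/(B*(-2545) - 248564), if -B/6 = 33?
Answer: 1/255346 ≈ 3.9163e-6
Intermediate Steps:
B = -198 (B = -6*33 = -198)
1/(B*(-2545) - 248564) = 1/(-198*(-2545) - 248564) = 1/(503910 - 248564) = 1/255346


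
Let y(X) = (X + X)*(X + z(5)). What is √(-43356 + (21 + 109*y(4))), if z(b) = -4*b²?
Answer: I*√127047 ≈ 356.44*I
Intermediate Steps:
y(X) = 2*X*(-100 + X) (y(X) = (X + X)*(X - 4*5²) = (2*X)*(X - 4*25) = (2*X)*(X - 100) = (2*X)*(-100 + X) = 2*X*(-100 + X))
√(-43356 + (21 + 109*y(4))) = √(-43356 + (21 + 109*(2*4*(-100 + 4)))) = √(-43356 + (21 + 109*(2*4*(-96)))) = √(-43356 + (21 + 109*(-768))) = √(-43356 + (21 - 83712)) = √(-43356 - 83691) = √(-127047) = I*√127047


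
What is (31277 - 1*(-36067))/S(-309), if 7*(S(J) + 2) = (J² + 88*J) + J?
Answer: 235704/33983 ≈ 6.9359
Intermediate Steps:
S(J) = -2 + J²/7 + 89*J/7 (S(J) = -2 + ((J² + 88*J) + J)/7 = -2 + (J² + 89*J)/7 = -2 + (J²/7 + 89*J/7) = -2 + J²/7 + 89*J/7)
(31277 - 1*(-36067))/S(-309) = (31277 - 1*(-36067))/(-2 + (⅐)*(-309)² + (89/7)*(-309)) = (31277 + 36067)/(-2 + (⅐)*95481 - 27501/7) = 67344/(-2 + 95481/7 - 27501/7) = 67344/(67966/7) = 67344*(7/67966) = 235704/33983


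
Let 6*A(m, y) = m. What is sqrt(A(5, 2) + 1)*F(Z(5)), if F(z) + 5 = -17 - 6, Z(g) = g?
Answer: -14*sqrt(66)/3 ≈ -37.912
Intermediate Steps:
A(m, y) = m/6
F(z) = -28 (F(z) = -5 + (-17 - 6) = -5 - 23 = -28)
sqrt(A(5, 2) + 1)*F(Z(5)) = sqrt((1/6)*5 + 1)*(-28) = sqrt(5/6 + 1)*(-28) = sqrt(11/6)*(-28) = (sqrt(66)/6)*(-28) = -14*sqrt(66)/3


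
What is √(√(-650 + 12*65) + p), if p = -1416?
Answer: √(-1416 + √130) ≈ 37.478*I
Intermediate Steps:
√(√(-650 + 12*65) + p) = √(√(-650 + 12*65) - 1416) = √(√(-650 + 780) - 1416) = √(√130 - 1416) = √(-1416 + √130)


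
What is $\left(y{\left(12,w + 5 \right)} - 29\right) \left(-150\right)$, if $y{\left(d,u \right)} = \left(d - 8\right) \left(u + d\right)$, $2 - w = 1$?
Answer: $-6450$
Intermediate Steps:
$w = 1$ ($w = 2 - 1 = 1$)
$y{\left(d,u \right)} = \left(-8 + d\right) \left(d + u\right)$
$\left(y{\left(12,w + 5 \right)} - 29\right) \left(-150\right) = \left(\left(12^{2} - 96 - 8 \left(1 + 5\right) + 12 \left(1 + 5\right)\right) - 29\right) \left(-150\right) = \left(\left(144 - 96 - 48 + 12 \cdot 6\right) - 29\right) \left(-150\right) = \left(\left(144 - 96 - 48 + 72\right) - 29\right) \left(-150\right) = \left(72 - 29\right) \left(-150\right) = 43 \left(-150\right) = -6450$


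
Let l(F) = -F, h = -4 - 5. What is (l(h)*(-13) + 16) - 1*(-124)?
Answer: 23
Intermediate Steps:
h = -9
(l(h)*(-13) + 16) - 1*(-124) = (-1*(-9)*(-13) + 16) - 1*(-124) = (9*(-13) + 16) + 124 = (-117 + 16) + 124 = -101 + 124 = 23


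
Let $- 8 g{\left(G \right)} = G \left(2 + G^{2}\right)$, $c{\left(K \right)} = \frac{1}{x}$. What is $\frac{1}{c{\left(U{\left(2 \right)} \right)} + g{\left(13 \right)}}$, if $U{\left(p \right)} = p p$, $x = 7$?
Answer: $- \frac{56}{15553} \approx -0.0036006$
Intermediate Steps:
$U{\left(p \right)} = p^{2}$
$c{\left(K \right)} = \frac{1}{7}$
$g{\left(G \right)} = - \frac{G \left(2 + G^{2}\right)}{8}$
$\frac{1}{c{\left(U{\left(2 \right)} \right)} + g{\left(13 \right)}} = \frac{1}{\frac{1}{7} - \frac{13 \left(2 + 13^{2}\right)}{8}} = \frac{1}{\frac{1}{7} - \frac{13 \left(2 + 169\right)}{8}} = \frac{1}{\frac{1}{7} - \frac{13}{8} \cdot 171} = \frac{1}{\frac{1}{7} - \frac{2223}{8}} = \frac{1}{- \frac{15553}{56}} = - \frac{56}{15553}$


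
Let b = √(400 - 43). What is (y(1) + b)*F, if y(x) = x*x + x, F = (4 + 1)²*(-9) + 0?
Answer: -450 - 225*√357 ≈ -4701.3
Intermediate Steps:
F = -225 (F = 5²*(-9) + 0 = 25*(-9) + 0 = -225 + 0 = -225)
y(x) = x + x² (y(x) = x² + x = x + x²)
b = √357 ≈ 18.894
(y(1) + b)*F = (1*(1 + 1) + √357)*(-225) = (1*2 + √357)*(-225) = (2 + √357)*(-225) = -450 - 225*√357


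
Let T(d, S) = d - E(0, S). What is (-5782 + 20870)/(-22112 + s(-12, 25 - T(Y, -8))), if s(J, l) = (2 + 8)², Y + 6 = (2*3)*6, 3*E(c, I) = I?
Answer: -3772/5503 ≈ -0.68544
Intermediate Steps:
E(c, I) = I/3
Y = 30 (Y = -6 + (2*3)*6 = -6 + 6*6 = -6 + 36 = 30)
T(d, S) = d - S/3
s(J, l) = 100 (s(J, l) = 10² = 100)
(-5782 + 20870)/(-22112 + s(-12, 25 - T(Y, -8))) = (-5782 + 20870)/(-22112 + 100) = 15088/(-22012) = 15088*(-1/22012) = -3772/5503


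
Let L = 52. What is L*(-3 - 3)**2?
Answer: 1872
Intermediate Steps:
L*(-3 - 3)**2 = 52*(-3 - 3)**2 = 52*(-6)**2 = 52*36 = 1872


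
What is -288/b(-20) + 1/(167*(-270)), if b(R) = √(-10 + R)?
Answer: -1/45090 + 48*I*√30/5 ≈ -2.2178e-5 + 52.581*I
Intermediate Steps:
-288/b(-20) + 1/(167*(-270)) = -288/√(-10 - 20) + 1/(167*(-270)) = -288*(-I*√30/30) + (1/167)*(-1/270) = -288*(-I*√30/30) - 1/45090 = -(-48)*I*√30/5 - 1/45090 = 48*I*√30/5 - 1/45090 = -1/45090 + 48*I*√30/5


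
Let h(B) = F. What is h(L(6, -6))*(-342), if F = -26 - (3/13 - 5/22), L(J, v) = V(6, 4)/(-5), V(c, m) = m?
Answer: 1271727/143 ≈ 8893.2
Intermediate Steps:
L(J, v) = -⅘ (L(J, v) = 4/(-5) = 4*(-⅕) = -⅘)
F = -7437/286 (F = -26 - (3*(1/13) - 5*1/22) = -26 - (3/13 - 5/22) = -26 - 1*1/286 = -26 - 1/286 = -7437/286 ≈ -26.004)
h(B) = -7437/286
h(L(6, -6))*(-342) = -7437/286*(-342) = 1271727/143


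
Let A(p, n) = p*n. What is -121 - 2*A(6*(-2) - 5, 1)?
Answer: -87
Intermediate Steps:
A(p, n) = n*p
-121 - 2*A(6*(-2) - 5, 1) = -121 - 2*(6*(-2) - 5) = -121 - 2*(-12 - 5) = -121 - 2*(-17) = -121 + 34 = -87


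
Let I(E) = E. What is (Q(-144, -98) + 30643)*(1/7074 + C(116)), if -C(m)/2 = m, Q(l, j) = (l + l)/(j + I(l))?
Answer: -553214568559/77814 ≈ -7.1094e+6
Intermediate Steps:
Q(l, j) = 2*l/(j + l) (Q(l, j) = (l + l)/(j + l) = (2*l)/(j + l) = 2*l/(j + l))
C(m) = -2*m
(Q(-144, -98) + 30643)*(1/7074 + C(116)) = (2*(-144)/(-98 - 144) + 30643)*(1/7074 - 2*116) = (2*(-144)/(-242) + 30643)*(1/7074 - 232) = (2*(-144)*(-1/242) + 30643)*(-1641167/7074) = (144/121 + 30643)*(-1641167/7074) = (3707947/121)*(-1641167/7074) = -553214568559/77814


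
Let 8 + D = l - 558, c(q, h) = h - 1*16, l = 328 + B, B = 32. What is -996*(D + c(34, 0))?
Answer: 221112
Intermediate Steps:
l = 360 (l = 328 + 32 = 360)
c(q, h) = -16 + h (c(q, h) = h - 16 = -16 + h)
D = -206 (D = -8 + (360 - 558) = -8 - 198 = -206)
-996*(D + c(34, 0)) = -996*(-206 + (-16 + 0)) = -996*(-206 - 16) = -996*(-222) = 221112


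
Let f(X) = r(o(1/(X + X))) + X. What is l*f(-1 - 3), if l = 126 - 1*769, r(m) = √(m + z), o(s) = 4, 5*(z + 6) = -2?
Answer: 2572 - 1286*I*√15/5 ≈ 2572.0 - 996.13*I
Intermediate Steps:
z = -32/5 (z = -6 + (⅕)*(-2) = -6 - ⅖ = -32/5 ≈ -6.4000)
r(m) = √(-32/5 + m) (r(m) = √(m - 32/5) = √(-32/5 + m))
l = -643 (l = 126 - 769 = -643)
f(X) = X + 2*I*√15/5 (f(X) = √(-160 + 25*4)/5 + X = √(-160 + 100)/5 + X = √(-60)/5 + X = (2*I*√15)/5 + X = 2*I*√15/5 + X = X + 2*I*√15/5)
l*f(-1 - 3) = -643*((-1 - 3) + 2*I*√15/5) = -643*(-4 + 2*I*√15/5) = 2572 - 1286*I*√15/5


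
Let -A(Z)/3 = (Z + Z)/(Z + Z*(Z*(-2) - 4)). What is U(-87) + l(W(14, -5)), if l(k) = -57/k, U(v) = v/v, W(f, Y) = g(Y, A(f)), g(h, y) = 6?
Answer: -17/2 ≈ -8.5000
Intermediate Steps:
A(Z) = -6*Z/(Z + Z*(-4 - 2*Z)) (A(Z) = -3*(Z + Z)/(Z + Z*(Z*(-2) - 4)) = -3*2*Z/(Z + Z*(-2*Z - 4)) = -3*2*Z/(Z + Z*(-4 - 2*Z)) = -6*Z/(Z + Z*(-4 - 2*Z)))
W(f, Y) = 6
U(v) = 1
U(-87) + l(W(14, -5)) = 1 - 57/6 = 1 - 57*⅙ = 1 - 19/2 = -17/2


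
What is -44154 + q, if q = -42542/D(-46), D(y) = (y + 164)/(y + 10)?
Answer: -1839330/59 ≈ -31175.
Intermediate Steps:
D(y) = (164 + y)/(10 + y)
q = 765756/59 (q = -42542*(10 - 46)/(164 - 46) = -42542/(118/(-36)) = -42542/((-1/36*118)) = -42542/(-59/18) = -42542*(-18/59) = 765756/59 ≈ 12979.)
-44154 + q = -44154 + 765756/59 = -1839330/59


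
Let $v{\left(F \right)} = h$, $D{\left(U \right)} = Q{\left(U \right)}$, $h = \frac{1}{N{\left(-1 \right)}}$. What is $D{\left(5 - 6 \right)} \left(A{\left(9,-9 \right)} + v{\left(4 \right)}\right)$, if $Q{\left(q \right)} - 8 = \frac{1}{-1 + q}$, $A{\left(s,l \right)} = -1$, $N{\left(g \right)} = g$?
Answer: $-15$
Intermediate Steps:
$Q{\left(q \right)} = 8 + \frac{1}{-1 + q}$
$h = -1$ ($h = \frac{1}{-1} = -1$)
$D{\left(U \right)} = \frac{-7 + 8 U}{-1 + U}$
$v{\left(F \right)} = -1$
$D{\left(5 - 6 \right)} \left(A{\left(9,-9 \right)} + v{\left(4 \right)}\right) = \frac{-7 + 8 \left(5 - 6\right)}{-1 + \left(5 - 6\right)} \left(-1 - 1\right) = \frac{-7 + 8 \left(5 - 6\right)}{-1 + \left(5 - 6\right)} \left(-2\right) = \frac{-7 + 8 \left(-1\right)}{-1 - 1} \left(-2\right) = \frac{-7 - 8}{-2} \left(-2\right) = \left(- \frac{1}{2}\right) \left(-15\right) \left(-2\right) = \frac{15}{2} \left(-2\right) = -15$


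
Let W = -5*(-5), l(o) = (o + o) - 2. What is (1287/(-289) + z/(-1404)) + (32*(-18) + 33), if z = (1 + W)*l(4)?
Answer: -1424215/2601 ≈ -547.56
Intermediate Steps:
l(o) = -2 + 2*o (l(o) = 2*o - 2 = -2 + 2*o)
W = 25
z = 156 (z = (1 + 25)*(-2 + 2*4) = 26*(-2 + 8) = 26*6 = 156)
(1287/(-289) + z/(-1404)) + (32*(-18) + 33) = (1287/(-289) + 156/(-1404)) + (32*(-18) + 33) = (1287*(-1/289) + 156*(-1/1404)) + (-576 + 33) = (-1287/289 - ⅑) - 543 = -11872/2601 - 543 = -1424215/2601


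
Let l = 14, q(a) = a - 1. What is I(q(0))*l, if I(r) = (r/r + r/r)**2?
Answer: 56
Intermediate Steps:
q(a) = -1 + a
I(r) = 4 (I(r) = (1 + 1)**2 = 2**2 = 4)
I(q(0))*l = 4*14 = 56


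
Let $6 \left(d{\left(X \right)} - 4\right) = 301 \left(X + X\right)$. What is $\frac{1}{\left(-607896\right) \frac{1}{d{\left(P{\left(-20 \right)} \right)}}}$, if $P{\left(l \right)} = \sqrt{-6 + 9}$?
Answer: $- \frac{1}{151974} - \frac{301 \sqrt{3}}{1823688} \approx -0.00029246$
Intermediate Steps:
$P{\left(l \right)} = \sqrt{3}$
$d{\left(X \right)} = 4 + \frac{301 X}{3}$ ($d{\left(X \right)} = 4 + \frac{301 \left(X + X\right)}{6} = 4 + \frac{301 \cdot 2 X}{6} = 4 + \frac{602 X}{6} = 4 + \frac{301 X}{3}$)
$\frac{1}{\left(-607896\right) \frac{1}{d{\left(P{\left(-20 \right)} \right)}}} = \frac{1}{\left(-607896\right) \frac{1}{4 + \frac{301 \sqrt{3}}{3}}} = - \frac{1}{151974} - \frac{301 \sqrt{3}}{1823688}$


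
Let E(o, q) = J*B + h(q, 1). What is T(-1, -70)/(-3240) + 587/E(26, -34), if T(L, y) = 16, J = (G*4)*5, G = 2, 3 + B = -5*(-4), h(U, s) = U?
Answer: 236443/261630 ≈ 0.90373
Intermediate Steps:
B = 17 (B = -3 - 5*(-4) = -3 + 20 = 17)
J = 40 (J = (2*4)*5 = 8*5 = 40)
E(o, q) = 680 + q (E(o, q) = 40*17 + q = 680 + q)
T(-1, -70)/(-3240) + 587/E(26, -34) = 16/(-3240) + 587/(680 - 34) = 16*(-1/3240) + 587/646 = -2/405 + 587*(1/646) = -2/405 + 587/646 = 236443/261630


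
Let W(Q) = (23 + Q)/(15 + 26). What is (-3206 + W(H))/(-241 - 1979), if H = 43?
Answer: 6569/4551 ≈ 1.4434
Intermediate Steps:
W(Q) = 23/41 + Q/41 (W(Q) = (23 + Q)/41 = (23 + Q)*(1/41) = 23/41 + Q/41)
(-3206 + W(H))/(-241 - 1979) = (-3206 + (23/41 + (1/41)*43))/(-241 - 1979) = (-3206 + (23/41 + 43/41))/(-2220) = (-3206 + 66/41)*(-1/2220) = -131380/41*(-1/2220) = 6569/4551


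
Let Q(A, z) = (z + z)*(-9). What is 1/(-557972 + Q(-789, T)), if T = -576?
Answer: -1/547604 ≈ -1.8261e-6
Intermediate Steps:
Q(A, z) = -18*z (Q(A, z) = (2*z)*(-9) = -18*z)
1/(-557972 + Q(-789, T)) = 1/(-557972 - 18*(-576)) = 1/(-557972 + 10368) = 1/(-547604) = -1/547604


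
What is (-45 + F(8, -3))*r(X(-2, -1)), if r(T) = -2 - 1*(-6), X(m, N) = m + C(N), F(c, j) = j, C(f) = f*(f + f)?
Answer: -192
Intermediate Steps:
C(f) = 2*f² (C(f) = f*(2*f) = 2*f²)
X(m, N) = m + 2*N²
r(T) = 4 (r(T) = -2 + 6 = 4)
(-45 + F(8, -3))*r(X(-2, -1)) = (-45 - 3)*4 = -48*4 = -192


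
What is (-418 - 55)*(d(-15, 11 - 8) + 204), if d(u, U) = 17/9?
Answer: -876469/9 ≈ -97386.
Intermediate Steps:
d(u, U) = 17/9 (d(u, U) = 17*(⅑) = 17/9)
(-418 - 55)*(d(-15, 11 - 8) + 204) = (-418 - 55)*(17/9 + 204) = -473*1853/9 = -876469/9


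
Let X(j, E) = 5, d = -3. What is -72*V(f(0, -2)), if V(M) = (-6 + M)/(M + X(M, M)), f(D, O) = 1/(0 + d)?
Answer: 684/7 ≈ 97.714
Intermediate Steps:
f(D, O) = -⅓ (f(D, O) = 1/(0 - 3) = 1/(-3) = -⅓)
V(M) = (-6 + M)/(5 + M) (V(M) = (-6 + M)/(M + 5) = (-6 + M)/(5 + M))
-72*V(f(0, -2)) = -72*(-6 - ⅓)/(5 - ⅓) = -72*(-19)/(14/3*3) = -108*(-19)/(7*3) = -72*(-19/14) = 684/7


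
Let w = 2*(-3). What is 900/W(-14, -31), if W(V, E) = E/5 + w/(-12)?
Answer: -3000/19 ≈ -157.89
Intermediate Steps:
w = -6
W(V, E) = ½ + E/5 (W(V, E) = E/5 - 6/(-12) = E*(⅕) - 6*(-1/12) = E/5 + ½ = ½ + E/5)
900/W(-14, -31) = 900/(½ + (⅕)*(-31)) = 900/(½ - 31/5) = 900/(-57/10) = 900*(-10/57) = -3000/19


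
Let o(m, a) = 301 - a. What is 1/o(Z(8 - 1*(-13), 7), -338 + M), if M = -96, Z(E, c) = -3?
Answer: 1/735 ≈ 0.0013605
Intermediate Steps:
1/o(Z(8 - 1*(-13), 7), -338 + M) = 1/(301 - (-338 - 96)) = 1/(301 - 1*(-434)) = 1/(301 + 434) = 1/735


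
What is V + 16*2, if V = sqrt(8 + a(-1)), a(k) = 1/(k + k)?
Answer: 32 + sqrt(30)/2 ≈ 34.739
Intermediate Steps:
a(k) = 1/(2*k)
V = sqrt(30)/2 (V = sqrt(8 + (1/2)/(-1)) = sqrt(8 + (1/2)*(-1)) = sqrt(8 - 1/2) = sqrt(15/2) = sqrt(30)/2 ≈ 2.7386)
V + 16*2 = sqrt(30)/2 + 16*2 = sqrt(30)/2 + 32 = 32 + sqrt(30)/2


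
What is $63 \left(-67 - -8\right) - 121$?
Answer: $-3838$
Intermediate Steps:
$63 \left(-67 - -8\right) - 121 = 63 \left(-67 + 8\right) - 121 = 63 \left(-59\right) - 121 = -3717 - 121 = -3838$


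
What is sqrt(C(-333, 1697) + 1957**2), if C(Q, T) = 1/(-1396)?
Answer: sqrt(1865917751847)/698 ≈ 1957.0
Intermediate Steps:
C(Q, T) = -1/1396
sqrt(C(-333, 1697) + 1957**2) = sqrt(-1/1396 + 1957**2) = sqrt(-1/1396 + 3829849) = sqrt(5346469203/1396) = sqrt(1865917751847)/698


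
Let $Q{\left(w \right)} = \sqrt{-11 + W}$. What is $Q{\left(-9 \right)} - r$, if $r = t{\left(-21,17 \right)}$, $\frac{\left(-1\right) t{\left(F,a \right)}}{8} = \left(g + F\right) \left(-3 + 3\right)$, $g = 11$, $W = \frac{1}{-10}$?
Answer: $\frac{i \sqrt{1110}}{10} \approx 3.3317 i$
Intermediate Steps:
$W = - \frac{1}{10} \approx -0.1$
$Q{\left(w \right)} = \frac{i \sqrt{1110}}{10}$ ($Q{\left(w \right)} = \sqrt{-11 - \frac{1}{10}} = \sqrt{- \frac{111}{10}} = \frac{i \sqrt{1110}}{10}$)
$t{\left(F,a \right)} = 0$ ($t{\left(F,a \right)} = - 8 \left(11 + F\right) \left(-3 + 3\right) = - 8 \left(11 + F\right) 0 = \left(-8\right) 0 = 0$)
$r = 0$
$Q{\left(-9 \right)} - r = \frac{i \sqrt{1110}}{10} - 0 = \frac{i \sqrt{1110}}{10} + 0 = \frac{i \sqrt{1110}}{10}$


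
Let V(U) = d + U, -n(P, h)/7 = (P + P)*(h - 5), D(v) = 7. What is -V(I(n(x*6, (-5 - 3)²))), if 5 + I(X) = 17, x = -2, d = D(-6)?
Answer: -19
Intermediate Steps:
d = 7
n(P, h) = -14*P*(-5 + h) (n(P, h) = -7*(P + P)*(h - 5) = -7*2*P*(-5 + h) = -14*P*(-5 + h))
I(X) = 12 (I(X) = -5 + 17 = 12)
V(U) = 7 + U
-V(I(n(x*6, (-5 - 3)²))) = -(7 + 12) = -1*19 = -19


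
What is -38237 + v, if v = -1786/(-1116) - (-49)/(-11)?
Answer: -234716225/6138 ≈ -38240.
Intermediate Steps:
v = -17519/6138 (v = -1786*(-1/1116) - (-49)*(-1)/11 = 893/558 - 1*49/11 = 893/558 - 49/11 = -17519/6138 ≈ -2.8542)
-38237 + v = -38237 - 17519/6138 = -234716225/6138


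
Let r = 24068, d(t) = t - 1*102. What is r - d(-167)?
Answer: 24337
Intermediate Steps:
d(t) = -102 + t (d(t) = t - 102 = -102 + t)
r - d(-167) = 24068 - (-102 - 167) = 24068 - 1*(-269) = 24068 + 269 = 24337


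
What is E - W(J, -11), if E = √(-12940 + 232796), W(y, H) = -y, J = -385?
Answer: -385 + 4*√13741 ≈ 83.888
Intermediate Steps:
E = 4*√13741 (E = √219856 = 4*√13741 ≈ 468.89)
E - W(J, -11) = 4*√13741 - (-1)*(-385) = 4*√13741 - 1*385 = 4*√13741 - 385 = -385 + 4*√13741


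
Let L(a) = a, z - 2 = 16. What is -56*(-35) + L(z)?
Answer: 1978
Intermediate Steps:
z = 18 (z = 2 + 16 = 18)
-56*(-35) + L(z) = -56*(-35) + 18 = 1960 + 18 = 1978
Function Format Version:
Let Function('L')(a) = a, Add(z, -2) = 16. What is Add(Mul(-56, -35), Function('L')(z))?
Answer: 1978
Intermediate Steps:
z = 18 (z = Add(2, 16) = 18)
Add(Mul(-56, -35), Function('L')(z)) = Add(Mul(-56, -35), 18) = Add(1960, 18) = 1978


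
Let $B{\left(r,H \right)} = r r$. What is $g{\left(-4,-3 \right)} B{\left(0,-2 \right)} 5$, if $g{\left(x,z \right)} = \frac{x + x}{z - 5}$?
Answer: $0$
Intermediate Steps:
$g{\left(x,z \right)} = \frac{2 x}{-5 + z}$
$B{\left(r,H \right)} = r^{2}$
$g{\left(-4,-3 \right)} B{\left(0,-2 \right)} 5 = 2 \left(-4\right) \frac{1}{-5 - 3} \cdot 0^{2} \cdot 5 = 2 \left(-4\right) \frac{1}{-8} \cdot 0 \cdot 5 = 2 \left(-4\right) \left(- \frac{1}{8}\right) 0 \cdot 5 = 1 \cdot 0 \cdot 5 = 0 \cdot 5 = 0$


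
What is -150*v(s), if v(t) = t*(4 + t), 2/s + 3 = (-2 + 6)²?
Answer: -16200/169 ≈ -95.858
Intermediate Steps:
s = 2/13 (s = 2/(-3 + (-2 + 6)²) = 2/(-3 + 4²) = 2/(-3 + 16) = 2/13 ≈ 0.15385)
-150*v(s) = -300*(4 + 2/13)/13 = -300*54/(13*13) = -150*108/169 = -16200/169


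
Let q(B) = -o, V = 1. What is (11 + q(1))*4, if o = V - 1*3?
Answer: 52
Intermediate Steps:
o = -2 (o = 1 - 1*3 = 1 - 3 = -2)
q(B) = 2 (q(B) = -1*(-2) = 2)
(11 + q(1))*4 = (11 + 2)*4 = 13*4 = 52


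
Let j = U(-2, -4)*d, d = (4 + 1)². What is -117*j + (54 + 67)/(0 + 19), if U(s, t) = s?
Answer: 111271/19 ≈ 5856.4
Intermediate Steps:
d = 25 (d = 5² = 25)
j = -50 (j = -2*25 = -50)
-117*j + (54 + 67)/(0 + 19) = -117*(-50) + (54 + 67)/(0 + 19) = 5850 + 121/19 = 111271/19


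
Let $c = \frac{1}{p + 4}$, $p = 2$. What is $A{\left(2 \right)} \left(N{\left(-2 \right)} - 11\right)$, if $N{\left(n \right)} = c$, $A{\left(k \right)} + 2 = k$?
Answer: $0$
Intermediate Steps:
$A{\left(k \right)} = -2 + k$
$c = \frac{1}{6}$ ($c = \frac{1}{2 + 4} = \frac{1}{6} \approx 0.16667$)
$N{\left(n \right)} = \frac{1}{6}$
$A{\left(2 \right)} \left(N{\left(-2 \right)} - 11\right) = \left(-2 + 2\right) \left(\frac{1}{6} - 11\right) = 0 \left(- \frac{65}{6}\right) = 0$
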